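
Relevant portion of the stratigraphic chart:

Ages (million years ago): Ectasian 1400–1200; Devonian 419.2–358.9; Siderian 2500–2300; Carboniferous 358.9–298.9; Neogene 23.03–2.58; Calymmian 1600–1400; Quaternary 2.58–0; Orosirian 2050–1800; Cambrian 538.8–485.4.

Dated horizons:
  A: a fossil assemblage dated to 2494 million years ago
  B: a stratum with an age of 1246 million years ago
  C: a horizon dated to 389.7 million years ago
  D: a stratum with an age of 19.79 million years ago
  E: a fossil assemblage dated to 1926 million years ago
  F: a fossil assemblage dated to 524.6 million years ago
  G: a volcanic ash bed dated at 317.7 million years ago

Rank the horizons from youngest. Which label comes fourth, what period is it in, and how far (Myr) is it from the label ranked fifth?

Sorted youngest-first by Ma: D (19.79), G (317.7), C (389.7), F (524.6), B (1246), E (1926), A (2494).
The fourth youngest is F at 524.6 Ma, which lies in 538.8–485.4 Ma: the Cambrian.
The fifth youngest is B at 1246 Ma; separation = |524.6 − 1246| = 721.4 Myr.

F, in the Cambrian; 721.4 million years to B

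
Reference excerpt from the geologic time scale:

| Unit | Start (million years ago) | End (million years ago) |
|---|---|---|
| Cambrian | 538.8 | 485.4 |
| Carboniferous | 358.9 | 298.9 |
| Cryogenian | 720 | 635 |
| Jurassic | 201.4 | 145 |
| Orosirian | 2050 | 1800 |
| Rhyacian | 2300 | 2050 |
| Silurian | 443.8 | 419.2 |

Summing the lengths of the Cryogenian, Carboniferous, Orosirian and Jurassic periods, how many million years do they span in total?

451.4 million years

Each duration: Cryogenian = 85; Carboniferous = 60; Orosirian = 250; Jurassic = 56.4.
Sum: 85 + 60 + 250 + 56.4 = 451.4 Myr.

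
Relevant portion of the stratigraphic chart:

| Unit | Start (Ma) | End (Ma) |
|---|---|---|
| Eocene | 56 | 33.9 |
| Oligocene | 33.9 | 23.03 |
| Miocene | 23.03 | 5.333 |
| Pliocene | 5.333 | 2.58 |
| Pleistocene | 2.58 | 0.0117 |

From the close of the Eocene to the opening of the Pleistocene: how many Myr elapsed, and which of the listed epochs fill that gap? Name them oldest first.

31.32 million years; Oligocene, Miocene, Pliocene

End of Eocene = 33.9 Ma; start of Pleistocene = 2.58 Ma.
Gap = 33.9 − 2.58 = 31.32 Myr.
Epochs wholly inside 33.9–2.58 Ma: Oligocene (33.9–23.03), Miocene (23.03–5.333), Pliocene (5.333–2.58).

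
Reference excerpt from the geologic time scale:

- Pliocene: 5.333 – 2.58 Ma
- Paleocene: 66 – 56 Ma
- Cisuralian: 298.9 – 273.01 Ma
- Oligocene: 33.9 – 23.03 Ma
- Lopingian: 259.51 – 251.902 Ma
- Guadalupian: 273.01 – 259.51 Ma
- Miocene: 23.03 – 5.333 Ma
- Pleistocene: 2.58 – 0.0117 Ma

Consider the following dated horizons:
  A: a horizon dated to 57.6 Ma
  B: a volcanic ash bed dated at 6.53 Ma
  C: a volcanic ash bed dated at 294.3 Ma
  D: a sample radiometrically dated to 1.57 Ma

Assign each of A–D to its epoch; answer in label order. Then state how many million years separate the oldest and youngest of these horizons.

A — Paleocene; B — Miocene; C — Cisuralian; D — Pleistocene; span 292.73 million years

A: 57.6 Ma lies in 66–56 Ma, so Paleocene.
B: 6.53 Ma lies in 23.03–5.333 Ma, so Miocene.
C: 294.3 Ma lies in 298.9–273.01 Ma, so Cisuralian.
D: 1.57 Ma lies in 2.58–0.0117 Ma, so Pleistocene.
Oldest = 294.3 Ma, youngest = 1.57 Ma → span 292.73 Myr.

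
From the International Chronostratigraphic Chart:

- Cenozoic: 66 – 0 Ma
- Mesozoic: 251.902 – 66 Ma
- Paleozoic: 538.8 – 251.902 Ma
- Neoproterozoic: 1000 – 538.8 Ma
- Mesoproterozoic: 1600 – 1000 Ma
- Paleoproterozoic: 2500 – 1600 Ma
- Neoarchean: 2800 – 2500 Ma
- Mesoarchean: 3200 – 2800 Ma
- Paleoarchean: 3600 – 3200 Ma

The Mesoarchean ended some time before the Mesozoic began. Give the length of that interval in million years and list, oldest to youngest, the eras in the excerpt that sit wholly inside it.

2548.098 million years; Neoarchean, Paleoproterozoic, Mesoproterozoic, Neoproterozoic, Paleozoic

The Mesoarchean closes at 2800 Ma and the Mesozoic opens at 251.902 Ma, so the interval is 2800 − 251.902 = 2548.098 Myr.
An era fits inside if it starts at or after 2800 Ma and ends at or before 251.902 Ma; oldest first that gives Neoarchean, Paleoproterozoic, Mesoproterozoic, Neoproterozoic, Paleozoic.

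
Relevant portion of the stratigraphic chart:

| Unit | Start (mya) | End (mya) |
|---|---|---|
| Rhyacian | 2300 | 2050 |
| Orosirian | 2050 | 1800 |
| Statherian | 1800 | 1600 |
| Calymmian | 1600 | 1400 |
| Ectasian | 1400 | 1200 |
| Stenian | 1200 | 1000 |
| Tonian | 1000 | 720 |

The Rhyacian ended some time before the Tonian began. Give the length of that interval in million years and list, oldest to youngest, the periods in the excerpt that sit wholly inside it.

1050 million years; Orosirian, Statherian, Calymmian, Ectasian, Stenian

End of Rhyacian = 2050 Ma; start of Tonian = 1000 Ma.
Gap = 2050 − 1000 = 1050 Myr.
Periods wholly inside 2050–1000 Ma: Orosirian (2050–1800), Statherian (1800–1600), Calymmian (1600–1400), Ectasian (1400–1200), Stenian (1200–1000).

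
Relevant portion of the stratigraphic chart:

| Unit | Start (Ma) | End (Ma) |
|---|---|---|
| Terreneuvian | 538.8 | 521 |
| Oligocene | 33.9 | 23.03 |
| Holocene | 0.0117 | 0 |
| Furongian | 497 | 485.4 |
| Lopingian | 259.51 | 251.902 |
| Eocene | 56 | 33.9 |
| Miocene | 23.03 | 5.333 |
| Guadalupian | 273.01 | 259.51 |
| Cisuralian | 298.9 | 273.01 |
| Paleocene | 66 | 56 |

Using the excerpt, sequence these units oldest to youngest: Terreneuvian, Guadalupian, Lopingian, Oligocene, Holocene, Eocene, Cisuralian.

Read off each span (Ma): Terreneuvian 538.8–521; Guadalupian 273.01–259.51; Lopingian 259.51–251.902; Oligocene 33.9–23.03; Holocene 0.0117–0; Eocene 56–33.9; Cisuralian 298.9–273.01.
Larger Ma is older, so oldest→youngest is Terreneuvian, Cisuralian, Guadalupian, Lopingian, Eocene, Oligocene, Holocene.

Terreneuvian, then Cisuralian, then Guadalupian, then Lopingian, then Eocene, then Oligocene, then Holocene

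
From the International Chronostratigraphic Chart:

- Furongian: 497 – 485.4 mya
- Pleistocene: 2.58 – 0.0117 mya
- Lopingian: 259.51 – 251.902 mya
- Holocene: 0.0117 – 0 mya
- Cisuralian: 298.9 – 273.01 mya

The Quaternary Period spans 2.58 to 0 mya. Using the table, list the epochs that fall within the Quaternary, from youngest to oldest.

Holocene, Pleistocene

Epochs with both bounds inside 2.58–0 Ma: Holocene (0.0117–0), Pleistocene (2.58–0.0117).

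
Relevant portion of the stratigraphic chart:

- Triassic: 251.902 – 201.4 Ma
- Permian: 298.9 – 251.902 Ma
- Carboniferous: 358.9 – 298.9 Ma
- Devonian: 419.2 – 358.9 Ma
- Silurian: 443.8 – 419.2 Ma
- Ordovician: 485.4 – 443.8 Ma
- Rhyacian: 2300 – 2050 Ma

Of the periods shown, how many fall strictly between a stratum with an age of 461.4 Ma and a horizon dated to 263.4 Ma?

461.4 Ma sits inside the Ordovician (485.4–443.8) and 263.4 Ma inside the Permian (298.9–251.902); neither of those is wholly between the two dates.
The listed periods lying completely between them are Silurian, Devonian, Carboniferous — 3 in all.

3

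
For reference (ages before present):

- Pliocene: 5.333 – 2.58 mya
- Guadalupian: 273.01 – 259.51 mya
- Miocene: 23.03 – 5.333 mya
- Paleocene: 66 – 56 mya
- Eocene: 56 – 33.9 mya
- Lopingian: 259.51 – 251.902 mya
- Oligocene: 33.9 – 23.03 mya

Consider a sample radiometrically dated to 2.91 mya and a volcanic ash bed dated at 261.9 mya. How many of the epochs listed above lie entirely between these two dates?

5

The older date is 261.9 Ma and the younger is 2.91 Ma.
Epochs with start < 261.9 and end > 2.91 Ma: Lopingian (259.51–251.902), Paleocene (66–56), Eocene (56–33.9), Oligocene (33.9–23.03), Miocene (23.03–5.333).
That is 5 complete epochs.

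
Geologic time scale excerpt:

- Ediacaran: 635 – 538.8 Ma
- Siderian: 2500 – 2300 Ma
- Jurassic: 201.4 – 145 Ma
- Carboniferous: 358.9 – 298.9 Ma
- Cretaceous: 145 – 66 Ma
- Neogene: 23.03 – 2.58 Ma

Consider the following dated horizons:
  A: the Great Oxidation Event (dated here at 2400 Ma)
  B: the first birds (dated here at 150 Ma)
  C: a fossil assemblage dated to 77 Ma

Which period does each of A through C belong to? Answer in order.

A: 2400 Ma lies in 2500–2300 Ma, so Siderian.
B: 150 Ma lies in 201.4–145 Ma, so Jurassic.
C: 77 Ma lies in 145–66 Ma, so Cretaceous.

A — Siderian; B — Jurassic; C — Cretaceous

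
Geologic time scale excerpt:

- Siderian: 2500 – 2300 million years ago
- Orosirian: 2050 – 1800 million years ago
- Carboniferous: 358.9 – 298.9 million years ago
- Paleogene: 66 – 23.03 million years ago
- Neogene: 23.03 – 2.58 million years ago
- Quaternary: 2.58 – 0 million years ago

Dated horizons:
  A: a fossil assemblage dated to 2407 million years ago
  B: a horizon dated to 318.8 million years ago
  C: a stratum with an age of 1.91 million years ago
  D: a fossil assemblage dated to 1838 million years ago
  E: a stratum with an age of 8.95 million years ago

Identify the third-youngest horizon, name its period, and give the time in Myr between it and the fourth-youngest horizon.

B, in the Carboniferous; 1519.2 million years to D

Sorted youngest-first by Ma: C (1.91), E (8.95), B (318.8), D (1838), A (2407).
The third youngest is B at 318.8 Ma, which lies in 358.9–298.9 Ma: the Carboniferous.
The fourth youngest is D at 1838 Ma; separation = |318.8 − 1838| = 1519.2 Myr.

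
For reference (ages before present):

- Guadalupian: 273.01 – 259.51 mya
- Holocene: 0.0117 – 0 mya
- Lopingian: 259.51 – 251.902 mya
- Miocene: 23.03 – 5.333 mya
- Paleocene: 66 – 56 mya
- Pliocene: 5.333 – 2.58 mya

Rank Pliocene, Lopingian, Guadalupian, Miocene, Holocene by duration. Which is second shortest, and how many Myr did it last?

Pliocene, 2.753 million years

Durations: Pliocene 2.753; Lopingian 7.608; Guadalupian 13.5; Miocene 17.697; Holocene 0.0117 Myr.
Sorted shortest-first: Holocene (0.0117), Pliocene (2.753), Lopingian (7.608), Guadalupian (13.5), Miocene (17.697).
The second shortest is Pliocene at 2.753 Myr.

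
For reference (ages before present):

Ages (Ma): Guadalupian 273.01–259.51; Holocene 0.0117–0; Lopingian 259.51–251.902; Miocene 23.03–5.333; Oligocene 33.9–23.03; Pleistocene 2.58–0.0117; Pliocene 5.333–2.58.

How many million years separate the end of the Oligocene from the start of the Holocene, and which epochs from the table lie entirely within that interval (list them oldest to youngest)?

End of Oligocene = 23.03 Ma; start of Holocene = 0.0117 Ma.
Gap = 23.03 − 0.0117 = 23.0183 Myr.
Epochs wholly inside 23.03–0.0117 Ma: Miocene (23.03–5.333), Pliocene (5.333–2.58), Pleistocene (2.58–0.0117).

23.0183 million years; Miocene, Pliocene, Pleistocene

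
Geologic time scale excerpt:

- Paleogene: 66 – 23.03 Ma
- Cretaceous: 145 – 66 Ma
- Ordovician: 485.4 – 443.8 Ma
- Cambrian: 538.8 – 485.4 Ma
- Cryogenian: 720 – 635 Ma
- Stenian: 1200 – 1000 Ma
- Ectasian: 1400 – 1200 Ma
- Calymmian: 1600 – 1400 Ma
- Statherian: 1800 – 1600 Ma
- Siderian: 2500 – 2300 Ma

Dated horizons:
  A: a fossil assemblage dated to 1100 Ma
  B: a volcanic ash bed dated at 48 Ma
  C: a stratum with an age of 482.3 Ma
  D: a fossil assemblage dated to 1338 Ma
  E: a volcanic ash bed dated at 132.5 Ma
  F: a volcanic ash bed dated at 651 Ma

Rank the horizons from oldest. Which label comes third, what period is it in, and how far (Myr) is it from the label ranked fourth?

F, in the Cryogenian; 168.7 million years to C

Larger Ma means older, so oldest first: D 1338 > A 1100 > F 651 > C 482.3 > E 132.5 > B 48.
Counting 3 along gives F (651 Ma); the excerpt puts that inside the Cryogenian, 720–635 Ma.
Next in line is C (482.3 Ma), and 651 − 482.3 = 168.7 Myr.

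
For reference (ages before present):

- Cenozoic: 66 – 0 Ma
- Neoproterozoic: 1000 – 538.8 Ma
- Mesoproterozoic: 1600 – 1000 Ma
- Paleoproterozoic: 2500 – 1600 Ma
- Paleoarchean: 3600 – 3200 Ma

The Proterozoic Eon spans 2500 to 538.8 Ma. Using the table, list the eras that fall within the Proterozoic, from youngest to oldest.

Eras with both bounds inside 2500–538.8 Ma: Neoproterozoic (1000–538.8), Mesoproterozoic (1600–1000), Paleoproterozoic (2500–1600).

Neoproterozoic, Mesoproterozoic, Paleoproterozoic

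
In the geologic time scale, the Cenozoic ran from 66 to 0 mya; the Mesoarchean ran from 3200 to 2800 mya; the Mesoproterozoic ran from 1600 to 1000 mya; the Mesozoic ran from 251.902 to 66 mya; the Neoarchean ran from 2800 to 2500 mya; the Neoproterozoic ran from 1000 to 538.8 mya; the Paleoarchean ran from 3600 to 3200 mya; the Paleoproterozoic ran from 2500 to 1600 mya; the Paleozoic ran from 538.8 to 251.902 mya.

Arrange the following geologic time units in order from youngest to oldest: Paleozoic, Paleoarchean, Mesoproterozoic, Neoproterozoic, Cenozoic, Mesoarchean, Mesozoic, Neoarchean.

Cenozoic, then Mesozoic, then Paleozoic, then Neoproterozoic, then Mesoproterozoic, then Neoarchean, then Mesoarchean, then Paleoarchean

The oldest of these is Paleoarchean (starts 3600 Ma) and the youngest is Cenozoic (ends 0 Ma).
In between, by decreasing start age: Mesoarchean (3200), Neoarchean (2800), Mesoproterozoic (1600), Neoproterozoic (1000), Paleozoic (538.8), Mesozoic (251.902).
Listing youngest first means reversing that sequence.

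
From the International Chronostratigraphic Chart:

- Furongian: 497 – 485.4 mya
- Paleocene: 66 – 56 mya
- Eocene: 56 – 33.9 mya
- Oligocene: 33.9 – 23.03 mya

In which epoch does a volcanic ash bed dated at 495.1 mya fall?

Furongian

495.1 Ma lies between 497 and 485.4 Ma, so it falls in the Furongian.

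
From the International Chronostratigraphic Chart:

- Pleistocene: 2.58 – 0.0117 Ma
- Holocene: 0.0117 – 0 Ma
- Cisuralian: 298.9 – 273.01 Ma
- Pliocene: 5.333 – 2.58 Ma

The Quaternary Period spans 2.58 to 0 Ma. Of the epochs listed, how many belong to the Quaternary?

Epochs inside 2.58–0 Ma: Pleistocene, Holocene — 2 in total.

2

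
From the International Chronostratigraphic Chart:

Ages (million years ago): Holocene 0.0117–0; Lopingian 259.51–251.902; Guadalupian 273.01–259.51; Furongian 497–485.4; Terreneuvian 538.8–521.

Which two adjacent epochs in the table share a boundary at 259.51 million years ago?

Guadalupian and Lopingian

The Guadalupian ends at 259.51 million years ago and the Lopingian begins at 259.51 million years ago, so they share that boundary.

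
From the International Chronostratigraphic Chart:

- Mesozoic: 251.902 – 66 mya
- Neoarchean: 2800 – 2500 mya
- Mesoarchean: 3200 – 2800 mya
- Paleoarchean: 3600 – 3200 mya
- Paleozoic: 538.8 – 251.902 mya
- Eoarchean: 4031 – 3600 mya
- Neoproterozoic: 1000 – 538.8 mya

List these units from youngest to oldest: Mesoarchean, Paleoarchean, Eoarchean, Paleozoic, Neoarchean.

Paleozoic → Neoarchean → Mesoarchean → Paleoarchean → Eoarchean

The oldest of these is Eoarchean (starts 4031 Ma) and the youngest is Paleozoic (ends 251.902 Ma).
In between, by decreasing start age: Paleoarchean (3600), Mesoarchean (3200), Neoarchean (2800).
Listing youngest first means reversing that sequence.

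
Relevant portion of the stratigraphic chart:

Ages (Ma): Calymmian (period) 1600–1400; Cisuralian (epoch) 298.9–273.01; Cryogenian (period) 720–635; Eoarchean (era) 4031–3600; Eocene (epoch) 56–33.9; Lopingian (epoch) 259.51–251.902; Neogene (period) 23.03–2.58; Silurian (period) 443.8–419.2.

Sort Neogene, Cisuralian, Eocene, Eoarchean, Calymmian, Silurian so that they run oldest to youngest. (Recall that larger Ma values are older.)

Eoarchean, then Calymmian, then Silurian, then Cisuralian, then Eocene, then Neogene

Sorting by start age (descending Ma, since larger Ma = older): Eoarchean began 4031, Calymmian began 1600, Silurian began 443.8, Cisuralian began 298.9, Eocene began 56, Neogene began 23.03.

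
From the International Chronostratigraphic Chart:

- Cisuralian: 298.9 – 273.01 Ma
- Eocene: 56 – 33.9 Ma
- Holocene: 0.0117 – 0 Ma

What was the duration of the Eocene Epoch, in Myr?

22.1 million years

56 − 33.9 = 22.1 million years.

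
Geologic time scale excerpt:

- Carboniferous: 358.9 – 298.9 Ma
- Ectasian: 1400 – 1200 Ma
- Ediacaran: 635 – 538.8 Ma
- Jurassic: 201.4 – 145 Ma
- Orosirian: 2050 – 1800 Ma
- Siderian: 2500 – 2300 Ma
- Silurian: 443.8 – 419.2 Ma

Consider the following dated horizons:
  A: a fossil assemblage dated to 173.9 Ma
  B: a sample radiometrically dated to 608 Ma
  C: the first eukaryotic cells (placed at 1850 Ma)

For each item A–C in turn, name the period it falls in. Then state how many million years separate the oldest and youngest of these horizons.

A: 173.9 Ma lies in 201.4–145 Ma, so Jurassic.
B: 608 Ma lies in 635–538.8 Ma, so Ediacaran.
C: 1850 Ma lies in 2050–1800 Ma, so Orosirian.
Oldest = 1850 Ma, youngest = 173.9 Ma → span 1676.1 Myr.

A — Jurassic; B — Ediacaran; C — Orosirian; span 1676.1 million years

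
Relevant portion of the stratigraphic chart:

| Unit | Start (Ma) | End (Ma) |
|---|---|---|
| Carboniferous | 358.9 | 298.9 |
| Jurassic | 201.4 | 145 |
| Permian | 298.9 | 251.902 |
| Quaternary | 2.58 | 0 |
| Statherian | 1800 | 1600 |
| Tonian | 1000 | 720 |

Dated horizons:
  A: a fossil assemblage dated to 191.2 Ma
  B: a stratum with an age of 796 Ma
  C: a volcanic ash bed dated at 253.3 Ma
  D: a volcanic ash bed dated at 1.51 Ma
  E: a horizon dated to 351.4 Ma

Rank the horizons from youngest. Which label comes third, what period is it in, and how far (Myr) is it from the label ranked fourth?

Sorted youngest-first by Ma: D (1.51), A (191.2), C (253.3), E (351.4), B (796).
The third youngest is C at 253.3 Ma, which lies in 298.9–251.902 Ma: the Permian.
The fourth youngest is E at 351.4 Ma; separation = |253.3 − 351.4| = 98.1 Myr.

C, in the Permian; 98.1 million years to E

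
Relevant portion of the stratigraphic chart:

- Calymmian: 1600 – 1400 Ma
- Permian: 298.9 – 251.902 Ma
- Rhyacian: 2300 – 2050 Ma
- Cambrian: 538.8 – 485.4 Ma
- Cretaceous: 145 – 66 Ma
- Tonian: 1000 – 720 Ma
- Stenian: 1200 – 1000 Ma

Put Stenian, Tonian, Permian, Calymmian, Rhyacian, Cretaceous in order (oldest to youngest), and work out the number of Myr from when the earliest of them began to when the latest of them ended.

Rhyacian, Calymmian, Stenian, Tonian, Permian, Cretaceous; total span 2234 Myr

From the excerpt: Stenian 1200–1000; Tonian 1000–720; Permian 298.9–251.902; Calymmian 1600–1400; Rhyacian 2300–2050; Cretaceous 145–66 (Ma).
Larger Ma is earlier, so the oldest is Rhyacian and the youngest is Cretaceous; oldest to youngest: Rhyacian, Calymmian, Stenian, Tonian, Permian, Cretaceous.
Oldest start 2300 minus youngest end 66 gives 2234 Myr overall.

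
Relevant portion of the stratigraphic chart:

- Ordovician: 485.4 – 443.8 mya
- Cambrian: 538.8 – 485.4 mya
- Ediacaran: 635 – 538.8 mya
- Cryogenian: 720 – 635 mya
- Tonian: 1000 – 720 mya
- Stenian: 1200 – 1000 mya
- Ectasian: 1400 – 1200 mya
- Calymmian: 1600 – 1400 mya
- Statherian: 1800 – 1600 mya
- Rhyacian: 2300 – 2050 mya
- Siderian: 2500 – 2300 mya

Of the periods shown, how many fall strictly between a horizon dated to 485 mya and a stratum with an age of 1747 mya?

1747 Ma sits inside the Statherian (1800–1600) and 485 Ma inside the Ordovician (485.4–443.8); neither of those is wholly between the two dates.
The listed periods lying completely between them are Calymmian, Ectasian, Stenian, Tonian, Cryogenian, Ediacaran, Cambrian — 7 in all.

7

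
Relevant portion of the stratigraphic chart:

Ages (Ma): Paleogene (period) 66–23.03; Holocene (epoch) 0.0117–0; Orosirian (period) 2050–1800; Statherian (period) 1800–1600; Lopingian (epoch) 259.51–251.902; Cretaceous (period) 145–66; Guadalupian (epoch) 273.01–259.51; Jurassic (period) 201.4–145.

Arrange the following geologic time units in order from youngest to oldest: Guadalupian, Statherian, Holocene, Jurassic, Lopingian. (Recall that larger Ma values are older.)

The oldest of these is Statherian (starts 1800 Ma) and the youngest is Holocene (ends 0 Ma).
In between, by decreasing start age: Guadalupian (273.01), Lopingian (259.51), Jurassic (201.4).
Listing youngest first means reversing that sequence.

Holocene, Jurassic, Lopingian, Guadalupian, Statherian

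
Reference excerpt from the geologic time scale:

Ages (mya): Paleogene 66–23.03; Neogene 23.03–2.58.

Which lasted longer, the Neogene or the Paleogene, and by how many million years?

Paleogene, by 22.52 million years

Neogene: 23.03 − 2.58 = 20.45 Myr.
Paleogene: 66 − 23.03 = 42.97 Myr.
Difference: 42.97 − 20.45 = 22.52 Myr, so the Paleogene was longer.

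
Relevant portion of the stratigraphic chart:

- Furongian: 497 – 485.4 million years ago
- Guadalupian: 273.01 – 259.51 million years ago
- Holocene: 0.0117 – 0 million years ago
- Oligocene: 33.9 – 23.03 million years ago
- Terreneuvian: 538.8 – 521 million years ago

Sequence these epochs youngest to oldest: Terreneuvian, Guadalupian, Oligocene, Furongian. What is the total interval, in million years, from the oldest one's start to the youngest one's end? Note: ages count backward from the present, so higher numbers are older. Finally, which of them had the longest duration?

Oligocene → Guadalupian → Furongian → Terreneuvian; total span 515.77 Myr; longest is Terreneuvian

Start ages (Ma): Terreneuvian 538.8, Furongian 497, Guadalupian 273.01, Oligocene 33.9.
Ordered youngest to oldest: Oligocene, Guadalupian, Furongian, Terreneuvian.
Span = 538.8 − 23.03 = 515.77 Myr.
Durations: Oligocene 10.87, Furongian 11.6, Terreneuvian 17.8, Guadalupian 13.5 → longest is Terreneuvian (17.8 Myr).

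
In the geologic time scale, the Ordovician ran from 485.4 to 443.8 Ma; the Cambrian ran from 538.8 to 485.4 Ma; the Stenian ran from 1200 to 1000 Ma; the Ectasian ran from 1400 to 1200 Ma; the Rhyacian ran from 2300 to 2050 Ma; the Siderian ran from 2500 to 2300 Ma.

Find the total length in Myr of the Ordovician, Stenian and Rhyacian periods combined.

491.6 million years

Each duration: Ordovician = 41.6; Stenian = 200; Rhyacian = 250.
Sum: 41.6 + 200 + 250 = 491.6 Myr.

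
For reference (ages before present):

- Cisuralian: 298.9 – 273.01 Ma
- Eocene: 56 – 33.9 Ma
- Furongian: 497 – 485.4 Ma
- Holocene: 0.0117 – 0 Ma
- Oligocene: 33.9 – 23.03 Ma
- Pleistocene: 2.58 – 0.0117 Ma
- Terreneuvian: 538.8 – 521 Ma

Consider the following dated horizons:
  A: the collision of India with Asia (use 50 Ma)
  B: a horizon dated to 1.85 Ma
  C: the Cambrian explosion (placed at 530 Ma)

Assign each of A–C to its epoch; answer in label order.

A — Eocene; B — Pleistocene; C — Terreneuvian

A: 50 Ma lies in 56–33.9 Ma, so Eocene.
B: 1.85 Ma lies in 2.58–0.0117 Ma, so Pleistocene.
C: 530 Ma lies in 538.8–521 Ma, so Terreneuvian.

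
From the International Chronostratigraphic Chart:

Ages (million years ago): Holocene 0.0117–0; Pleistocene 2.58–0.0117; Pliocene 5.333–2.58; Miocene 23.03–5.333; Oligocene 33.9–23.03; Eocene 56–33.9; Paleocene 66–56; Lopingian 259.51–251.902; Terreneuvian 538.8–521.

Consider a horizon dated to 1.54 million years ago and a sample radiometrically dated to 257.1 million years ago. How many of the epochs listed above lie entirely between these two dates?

5

The older date is 257.1 Ma and the younger is 1.54 Ma.
Epochs with start < 257.1 and end > 1.54 Ma: Paleocene (66–56), Eocene (56–33.9), Oligocene (33.9–23.03), Miocene (23.03–5.333), Pliocene (5.333–2.58).
That is 5 complete epochs.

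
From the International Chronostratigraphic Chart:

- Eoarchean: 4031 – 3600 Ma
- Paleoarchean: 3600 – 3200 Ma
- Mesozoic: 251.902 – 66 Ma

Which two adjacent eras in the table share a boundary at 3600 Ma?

Eoarchean and Paleoarchean

The Eoarchean ends at 3600 Ma and the Paleoarchean begins at 3600 Ma, so they share that boundary.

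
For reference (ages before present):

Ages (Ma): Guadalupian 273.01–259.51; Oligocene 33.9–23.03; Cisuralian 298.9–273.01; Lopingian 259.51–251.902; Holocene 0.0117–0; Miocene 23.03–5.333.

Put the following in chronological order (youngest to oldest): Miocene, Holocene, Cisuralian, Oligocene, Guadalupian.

Sorting by start age (ascending Ma, since larger Ma = older): Holocene start 0.0117, Miocene start 23.03, Oligocene start 33.9, Guadalupian start 273.01, Cisuralian start 298.9.

Holocene, Miocene, Oligocene, Guadalupian, Cisuralian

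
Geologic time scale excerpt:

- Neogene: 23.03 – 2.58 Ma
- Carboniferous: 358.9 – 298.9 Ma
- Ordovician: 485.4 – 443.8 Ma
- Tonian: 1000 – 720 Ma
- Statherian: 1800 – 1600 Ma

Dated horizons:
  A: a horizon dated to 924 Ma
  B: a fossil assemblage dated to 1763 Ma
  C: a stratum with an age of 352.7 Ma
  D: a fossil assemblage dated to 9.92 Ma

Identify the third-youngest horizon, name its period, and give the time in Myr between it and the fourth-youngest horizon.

A, in the Tonian; 839 million years to B

Sorted youngest-first by Ma: D (9.92), C (352.7), A (924), B (1763).
The third youngest is A at 924 Ma, which lies in 1000–720 Ma: the Tonian.
The fourth youngest is B at 1763 Ma; separation = |924 − 1763| = 839 Myr.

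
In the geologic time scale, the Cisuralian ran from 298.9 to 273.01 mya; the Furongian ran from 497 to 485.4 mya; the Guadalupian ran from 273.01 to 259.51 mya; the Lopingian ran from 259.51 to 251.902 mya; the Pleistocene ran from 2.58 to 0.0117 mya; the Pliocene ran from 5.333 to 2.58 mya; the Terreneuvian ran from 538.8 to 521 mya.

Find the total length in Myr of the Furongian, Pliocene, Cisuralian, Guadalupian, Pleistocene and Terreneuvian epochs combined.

Each duration: Furongian = 11.6; Pliocene = 2.753; Cisuralian = 25.89; Guadalupian = 13.5; Pleistocene = 2.5683; Terreneuvian = 17.8.
Sum: 11.6 + 2.753 + 25.89 + 13.5 + 2.5683 + 17.8 = 74.1113 Myr.

74.1113 million years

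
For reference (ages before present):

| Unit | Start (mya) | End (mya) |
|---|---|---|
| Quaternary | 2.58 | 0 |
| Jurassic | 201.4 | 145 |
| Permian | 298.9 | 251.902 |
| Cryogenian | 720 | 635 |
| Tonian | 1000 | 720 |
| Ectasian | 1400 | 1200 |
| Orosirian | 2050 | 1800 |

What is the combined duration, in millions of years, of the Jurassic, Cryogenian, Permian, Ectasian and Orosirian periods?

638.398 million years

Duration is start − end for each: (201.4 − 145) + (720 − 635) + (298.9 − 251.902) + (1400 − 1200) + (2050 − 1800).
That is 56.4 + 85 + 46.998 + 200 + 250, which totals 638.398 million years.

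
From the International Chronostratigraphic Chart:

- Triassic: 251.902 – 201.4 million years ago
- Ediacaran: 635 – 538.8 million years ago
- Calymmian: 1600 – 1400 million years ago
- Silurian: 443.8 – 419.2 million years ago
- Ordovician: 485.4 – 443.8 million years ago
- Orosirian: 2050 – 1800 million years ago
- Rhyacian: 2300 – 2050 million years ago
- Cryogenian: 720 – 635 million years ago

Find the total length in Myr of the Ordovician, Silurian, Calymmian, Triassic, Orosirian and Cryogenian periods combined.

Duration is start − end for each: (485.4 − 443.8) + (443.8 − 419.2) + (1600 − 1400) + (251.902 − 201.4) + (2050 − 1800) + (720 − 635).
That is 41.6 + 24.6 + 200 + 50.502 + 250 + 85, which totals 651.702 million years.

651.702 million years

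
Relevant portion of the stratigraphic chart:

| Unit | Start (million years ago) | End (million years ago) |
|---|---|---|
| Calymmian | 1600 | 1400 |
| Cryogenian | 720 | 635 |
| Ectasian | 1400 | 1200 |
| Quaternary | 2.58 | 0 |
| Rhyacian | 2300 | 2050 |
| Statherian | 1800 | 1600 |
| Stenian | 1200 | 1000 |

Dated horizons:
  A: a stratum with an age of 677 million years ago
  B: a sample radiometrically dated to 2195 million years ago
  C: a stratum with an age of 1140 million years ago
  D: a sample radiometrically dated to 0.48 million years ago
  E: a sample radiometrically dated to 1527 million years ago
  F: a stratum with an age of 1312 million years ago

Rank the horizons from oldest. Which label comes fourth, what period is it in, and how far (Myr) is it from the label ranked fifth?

C, in the Stenian; 463 million years to A

Larger Ma means older, so oldest first: B 2195 > E 1527 > F 1312 > C 1140 > A 677 > D 0.48.
Counting 4 along gives C (1140 Ma); the excerpt puts that inside the Stenian, 1200–1000 Ma.
Next in line is A (677 Ma), and 1140 − 677 = 463 Myr.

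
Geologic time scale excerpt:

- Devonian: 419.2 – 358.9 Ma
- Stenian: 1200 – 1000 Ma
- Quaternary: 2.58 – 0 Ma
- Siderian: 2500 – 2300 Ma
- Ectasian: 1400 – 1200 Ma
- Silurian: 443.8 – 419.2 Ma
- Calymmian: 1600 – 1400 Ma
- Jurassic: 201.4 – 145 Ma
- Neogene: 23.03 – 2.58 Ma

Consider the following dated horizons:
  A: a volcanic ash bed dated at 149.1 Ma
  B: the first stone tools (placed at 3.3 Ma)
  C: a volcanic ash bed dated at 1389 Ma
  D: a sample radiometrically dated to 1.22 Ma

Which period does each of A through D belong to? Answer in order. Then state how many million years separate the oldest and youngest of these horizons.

A — Jurassic; B — Neogene; C — Ectasian; D — Quaternary; span 1387.78 million years

A: 149.1 Ma lies in 201.4–145 Ma, so Jurassic.
B: 3.3 Ma lies in 23.03–2.58 Ma, so Neogene.
C: 1389 Ma lies in 1400–1200 Ma, so Ectasian.
D: 1.22 Ma lies in 2.58–0 Ma, so Quaternary.
Oldest = 1389 Ma, youngest = 1.22 Ma → span 1387.78 Myr.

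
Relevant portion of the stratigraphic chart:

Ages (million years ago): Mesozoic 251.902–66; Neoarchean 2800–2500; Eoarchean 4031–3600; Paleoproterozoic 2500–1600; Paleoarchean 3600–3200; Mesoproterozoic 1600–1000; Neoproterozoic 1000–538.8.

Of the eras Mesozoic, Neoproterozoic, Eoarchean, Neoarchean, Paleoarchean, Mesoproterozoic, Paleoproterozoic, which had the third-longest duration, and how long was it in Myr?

Neoproterozoic, 461.2 million years

Durations: Mesozoic 185.902; Neoproterozoic 461.2; Eoarchean 431; Neoarchean 300; Paleoarchean 400; Mesoproterozoic 600; Paleoproterozoic 900 Myr.
Sorted longest-first: Paleoproterozoic (900), Mesoproterozoic (600), Neoproterozoic (461.2), Eoarchean (431), Paleoarchean (400), Neoarchean (300), Mesozoic (185.902).
The third longest is Neoproterozoic at 461.2 Myr.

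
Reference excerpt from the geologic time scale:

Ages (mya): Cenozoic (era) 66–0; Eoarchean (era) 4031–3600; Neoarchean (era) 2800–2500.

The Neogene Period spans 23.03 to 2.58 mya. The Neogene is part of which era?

The Neogene (23.03–2.58 Ma) lies entirely within 66–0 Ma, the Cenozoic Era.

Cenozoic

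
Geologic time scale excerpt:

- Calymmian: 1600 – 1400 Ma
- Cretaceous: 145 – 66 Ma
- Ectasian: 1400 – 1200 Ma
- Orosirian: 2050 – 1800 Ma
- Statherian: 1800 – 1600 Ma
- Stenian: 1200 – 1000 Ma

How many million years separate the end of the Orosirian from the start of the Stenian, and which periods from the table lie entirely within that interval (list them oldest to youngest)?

End of Orosirian = 1800 Ma; start of Stenian = 1200 Ma.
Gap = 1800 − 1200 = 600 Myr.
Periods wholly inside 1800–1200 Ma: Statherian (1800–1600), Calymmian (1600–1400), Ectasian (1400–1200).

600 million years; Statherian, Calymmian, Ectasian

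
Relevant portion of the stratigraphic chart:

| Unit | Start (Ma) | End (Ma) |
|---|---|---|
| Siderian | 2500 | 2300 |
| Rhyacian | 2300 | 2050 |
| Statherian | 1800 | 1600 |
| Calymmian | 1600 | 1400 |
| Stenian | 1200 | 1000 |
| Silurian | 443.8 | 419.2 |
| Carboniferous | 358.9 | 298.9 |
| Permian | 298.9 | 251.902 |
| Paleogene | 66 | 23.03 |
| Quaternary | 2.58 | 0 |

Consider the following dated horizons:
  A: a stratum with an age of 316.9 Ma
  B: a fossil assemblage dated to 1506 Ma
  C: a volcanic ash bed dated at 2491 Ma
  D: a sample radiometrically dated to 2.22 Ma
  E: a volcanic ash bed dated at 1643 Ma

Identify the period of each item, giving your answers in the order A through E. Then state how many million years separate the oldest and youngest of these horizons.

A: 316.9 Ma lies in 358.9–298.9 Ma, so Carboniferous.
B: 1506 Ma lies in 1600–1400 Ma, so Calymmian.
C: 2491 Ma lies in 2500–2300 Ma, so Siderian.
D: 2.22 Ma lies in 2.58–0 Ma, so Quaternary.
E: 1643 Ma lies in 1800–1600 Ma, so Statherian.
Oldest = 2491 Ma, youngest = 2.22 Ma → span 2488.78 Myr.

A — Carboniferous; B — Calymmian; C — Siderian; D — Quaternary; E — Statherian; span 2488.78 million years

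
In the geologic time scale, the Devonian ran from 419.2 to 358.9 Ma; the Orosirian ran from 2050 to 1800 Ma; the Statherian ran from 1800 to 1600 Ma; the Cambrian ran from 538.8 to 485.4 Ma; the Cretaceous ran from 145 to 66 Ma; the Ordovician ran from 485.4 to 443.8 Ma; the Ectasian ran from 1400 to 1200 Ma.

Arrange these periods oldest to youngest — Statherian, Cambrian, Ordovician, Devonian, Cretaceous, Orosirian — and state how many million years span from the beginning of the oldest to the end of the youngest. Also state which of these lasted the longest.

From the excerpt: Statherian 1800–1600; Cambrian 538.8–485.4; Ordovician 485.4–443.8; Devonian 419.2–358.9; Cretaceous 145–66; Orosirian 2050–1800 (Ma).
Larger Ma is earlier, so the oldest is Orosirian and the youngest is Cretaceous; oldest to youngest: Orosirian, Statherian, Cambrian, Ordovician, Devonian, Cretaceous.
Oldest start 2050 minus youngest end 66 gives 1984 Myr overall.
Individual lengths (start − end): Ordovician 41.6; Orosirian 250; Devonian 60.3; Cretaceous 79; Statherian 200; Cambrian 53.4. The largest is Orosirian at 250 Myr.

Orosirian → Statherian → Cambrian → Ordovician → Devonian → Cretaceous; total span 1984 Myr; longest is Orosirian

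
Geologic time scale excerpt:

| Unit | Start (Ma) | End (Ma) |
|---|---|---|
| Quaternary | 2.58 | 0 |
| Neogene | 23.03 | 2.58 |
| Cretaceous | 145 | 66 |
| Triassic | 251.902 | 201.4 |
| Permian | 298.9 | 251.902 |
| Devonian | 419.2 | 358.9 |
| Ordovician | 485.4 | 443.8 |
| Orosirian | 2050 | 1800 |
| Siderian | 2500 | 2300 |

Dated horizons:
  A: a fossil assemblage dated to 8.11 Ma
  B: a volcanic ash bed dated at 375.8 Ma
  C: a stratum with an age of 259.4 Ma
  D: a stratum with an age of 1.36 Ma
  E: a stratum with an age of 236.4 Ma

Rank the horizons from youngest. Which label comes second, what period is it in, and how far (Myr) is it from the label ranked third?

Smaller Ma means younger, so youngest first: D 1.36 < A 8.11 < E 236.4 < C 259.4 < B 375.8.
Counting 2 along gives A (8.11 Ma); the excerpt puts that inside the Neogene, 23.03–2.58 Ma.
Next in line is E (236.4 Ma), and 236.4 − 8.11 = 228.29 Myr.

A, in the Neogene; 228.29 million years to E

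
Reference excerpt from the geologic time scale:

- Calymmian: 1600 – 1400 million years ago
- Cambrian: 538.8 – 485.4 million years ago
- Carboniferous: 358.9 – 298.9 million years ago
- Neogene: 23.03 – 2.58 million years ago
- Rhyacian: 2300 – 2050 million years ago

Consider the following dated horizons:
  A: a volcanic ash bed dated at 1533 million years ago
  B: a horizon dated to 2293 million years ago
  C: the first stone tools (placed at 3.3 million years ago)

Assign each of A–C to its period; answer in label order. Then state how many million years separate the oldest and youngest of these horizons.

A — Calymmian; B — Rhyacian; C — Neogene; span 2289.7 million years

Match each age against the start–end ranges in the excerpt: A = 1533 Ma → Calymmian (1600–1400); B = 2293 Ma → Rhyacian (2300–2050); C = 3.3 Ma → Neogene (23.03–2.58).
The largest age is 2293 Ma and the smallest is 3.3 Ma; their difference is 2289.7 Myr.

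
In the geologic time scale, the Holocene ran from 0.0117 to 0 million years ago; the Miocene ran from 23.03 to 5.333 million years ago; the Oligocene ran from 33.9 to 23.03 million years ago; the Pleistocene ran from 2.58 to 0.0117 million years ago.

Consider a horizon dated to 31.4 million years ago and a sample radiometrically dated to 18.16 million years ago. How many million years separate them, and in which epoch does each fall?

13.24 million years apart; the first in the Oligocene, the second in the Miocene

Elapsed time: 31.4 − 18.16 = 13.24 Myr.
31.4 Ma lies within 33.9–23.03 Ma: Oligocene.
18.16 Ma lies within 23.03–5.333 Ma: Miocene.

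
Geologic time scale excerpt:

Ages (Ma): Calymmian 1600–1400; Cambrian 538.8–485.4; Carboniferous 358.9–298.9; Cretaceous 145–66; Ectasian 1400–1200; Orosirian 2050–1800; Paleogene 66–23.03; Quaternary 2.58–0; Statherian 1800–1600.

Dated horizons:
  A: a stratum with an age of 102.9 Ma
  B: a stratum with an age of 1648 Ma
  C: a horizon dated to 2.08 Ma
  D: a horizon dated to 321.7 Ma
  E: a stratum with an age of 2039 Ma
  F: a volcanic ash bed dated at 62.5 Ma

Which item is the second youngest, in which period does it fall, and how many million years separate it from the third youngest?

Smaller Ma means younger, so youngest first: C 2.08 < F 62.5 < A 102.9 < D 321.7 < B 1648 < E 2039.
Counting 2 along gives F (62.5 Ma); the excerpt puts that inside the Paleogene, 66–23.03 Ma.
Next in line is A (102.9 Ma), and 102.9 − 62.5 = 40.4 Myr.

F, in the Paleogene; 40.4 million years to A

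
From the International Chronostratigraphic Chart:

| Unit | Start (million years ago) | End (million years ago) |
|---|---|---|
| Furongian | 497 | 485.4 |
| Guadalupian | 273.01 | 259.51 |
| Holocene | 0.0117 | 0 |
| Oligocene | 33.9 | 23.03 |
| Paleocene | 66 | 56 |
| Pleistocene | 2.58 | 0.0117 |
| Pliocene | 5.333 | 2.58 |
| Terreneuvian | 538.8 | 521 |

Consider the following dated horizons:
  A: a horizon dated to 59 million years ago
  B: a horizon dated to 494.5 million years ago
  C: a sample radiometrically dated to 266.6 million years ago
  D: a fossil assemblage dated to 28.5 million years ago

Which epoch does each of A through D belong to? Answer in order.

A — Paleocene; B — Furongian; C — Guadalupian; D — Oligocene

Match each age against the start–end ranges in the excerpt: A = 59 Ma → Paleocene (66–56); B = 494.5 Ma → Furongian (497–485.4); C = 266.6 Ma → Guadalupian (273.01–259.51); D = 28.5 Ma → Oligocene (33.9–23.03).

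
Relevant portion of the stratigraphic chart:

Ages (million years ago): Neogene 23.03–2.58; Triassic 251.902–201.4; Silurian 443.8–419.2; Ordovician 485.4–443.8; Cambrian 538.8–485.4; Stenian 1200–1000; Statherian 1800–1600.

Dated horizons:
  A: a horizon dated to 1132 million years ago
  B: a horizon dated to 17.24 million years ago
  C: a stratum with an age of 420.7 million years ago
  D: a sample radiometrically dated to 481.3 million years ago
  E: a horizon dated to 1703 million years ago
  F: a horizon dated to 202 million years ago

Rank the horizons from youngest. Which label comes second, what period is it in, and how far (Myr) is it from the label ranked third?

Sorted youngest-first by Ma: B (17.24), F (202), C (420.7), D (481.3), A (1132), E (1703).
The second youngest is F at 202 Ma, which lies in 251.902–201.4 Ma: the Triassic.
The third youngest is C at 420.7 Ma; separation = |202 − 420.7| = 218.7 Myr.

F, in the Triassic; 218.7 million years to C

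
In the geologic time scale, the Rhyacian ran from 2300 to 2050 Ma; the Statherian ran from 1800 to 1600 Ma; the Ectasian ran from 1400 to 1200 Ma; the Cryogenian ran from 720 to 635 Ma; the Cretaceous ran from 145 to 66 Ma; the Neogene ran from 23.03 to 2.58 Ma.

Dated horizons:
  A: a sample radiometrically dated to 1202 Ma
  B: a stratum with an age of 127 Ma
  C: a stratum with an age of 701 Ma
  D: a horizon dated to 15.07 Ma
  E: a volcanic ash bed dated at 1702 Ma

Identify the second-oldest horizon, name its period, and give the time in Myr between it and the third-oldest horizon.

Sorted oldest-first by Ma: E (1702), A (1202), C (701), B (127), D (15.07).
The second oldest is A at 1202 Ma, which lies in 1400–1200 Ma: the Ectasian.
The third oldest is C at 701 Ma; separation = |1202 − 701| = 501 Myr.

A, in the Ectasian; 501 million years to C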